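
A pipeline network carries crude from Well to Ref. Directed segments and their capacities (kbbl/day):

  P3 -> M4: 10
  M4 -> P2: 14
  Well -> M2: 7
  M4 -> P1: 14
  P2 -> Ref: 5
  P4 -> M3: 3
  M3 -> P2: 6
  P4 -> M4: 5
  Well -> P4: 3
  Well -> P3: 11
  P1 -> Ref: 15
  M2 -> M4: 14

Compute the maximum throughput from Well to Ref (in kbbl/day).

19

Augment Well→P4→M4→P2→Ref: bottleneck 3, flow now 3.
Augment Well→P3→M4→P2→Ref: bottleneck 2, flow now 5.
Augment Well→P3→M4→P1→Ref: bottleneck 8, flow now 13.
Augment Well→M2→M4→P1→Ref: bottleneck 6, flow now 19.
No augmenting path remains; maximum flow = 19.
In the residual graph, reachable from Well: {Well, P4, P3, M2, M4, M3, P2}.
Min-cut edges: M4→P1 (14), P2→Ref (5); capacity 14 + 5 = 19.
This cut is saturated, so no flow can exceed 19.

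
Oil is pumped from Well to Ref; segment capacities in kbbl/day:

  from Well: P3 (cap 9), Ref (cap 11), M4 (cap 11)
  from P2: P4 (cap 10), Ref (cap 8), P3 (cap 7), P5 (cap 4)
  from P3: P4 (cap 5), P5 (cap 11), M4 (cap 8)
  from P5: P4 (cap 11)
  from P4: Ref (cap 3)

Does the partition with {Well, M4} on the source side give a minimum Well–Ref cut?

Given cut capacity: 9 + 11 = 20.
Augment Well→Ref: bottleneck 11, flow now 11.
Augment Well→P3→P4→Ref: bottleneck 3, flow now 14.
No augmenting path remains; maximum flow = 14.
In the residual graph, reachable from Well: {Well, P3, P5, M4, P4}.
Min-cut edges: Well→Ref (11), P4→Ref (3); capacity 11 + 3 = 14.
Cut capacity 20 exceeds the max flow 14, so it is not minimum.

No — its capacity is 20, but the minimum cut has capacity 14.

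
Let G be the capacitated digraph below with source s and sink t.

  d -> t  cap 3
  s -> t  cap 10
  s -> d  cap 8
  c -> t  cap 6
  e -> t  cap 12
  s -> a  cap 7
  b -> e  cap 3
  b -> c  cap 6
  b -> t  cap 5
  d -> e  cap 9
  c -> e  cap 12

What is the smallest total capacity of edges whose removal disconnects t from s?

18

Augment s→t: bottleneck 10, flow now 10.
Augment s→d→t: bottleneck 3, flow now 13.
Augment s→d→e→t: bottleneck 5, flow now 18.
No augmenting path remains; maximum flow = 18.
By max-flow min-cut, the minimum cut capacity equals the max flow.
In the residual graph, reachable from s: {s, a}.
Min-cut edges: s→d (8), s→t (10); capacity 8 + 10 = 18.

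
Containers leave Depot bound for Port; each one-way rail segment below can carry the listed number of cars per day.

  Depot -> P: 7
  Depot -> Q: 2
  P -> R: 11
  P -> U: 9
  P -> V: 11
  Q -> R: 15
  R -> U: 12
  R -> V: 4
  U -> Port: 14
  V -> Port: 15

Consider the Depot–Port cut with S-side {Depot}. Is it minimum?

Given cut capacity: 7 + 2 = 9.
Augment Depot→P→U→Port: bottleneck 7, flow now 7.
Augment Depot→Q→R→U→Port: bottleneck 2, flow now 9.
No augmenting path remains; maximum flow = 9.
Cut capacity 9 equals the max flow, so it is a minimum cut.

Yes — it is a minimum cut (capacity 9).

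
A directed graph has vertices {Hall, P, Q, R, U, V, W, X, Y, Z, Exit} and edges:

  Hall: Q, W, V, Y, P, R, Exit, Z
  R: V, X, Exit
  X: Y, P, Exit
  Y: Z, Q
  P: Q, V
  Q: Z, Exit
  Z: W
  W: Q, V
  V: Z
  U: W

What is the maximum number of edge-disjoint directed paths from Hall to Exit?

3

Assign every edge capacity 1; by Menger, the answer equals the max flow.
Path Hall→Exit (+1); total 1.
Path Hall→Q→Exit (+1); total 2.
Path Hall→R→Exit (+1); total 3.
No residual Hall→Exit path; max flow = 3.
Certifying cut of size 3: {Hall→Exit, Hall→R, Q→Exit}.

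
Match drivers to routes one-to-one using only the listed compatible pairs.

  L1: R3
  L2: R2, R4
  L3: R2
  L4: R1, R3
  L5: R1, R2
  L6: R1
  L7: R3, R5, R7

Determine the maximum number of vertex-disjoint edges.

5

Unit-capacity flow: source→left, listed edges, right→sink; max matching = max flow.
Augmenting path L1→R3 (+1); matched 1.
Augmenting path L2→R2 (+1); matched 2.
Augmenting path L4→R1 (+1); matched 3.
Augmenting path L7→R5 (+1); matched 4.
Augmenting path L3→R2→L2→R4 (+1); matched 5.
No augmenting path remains; maximum matching = 5.
König certificate: {L2, L7, R1, R2, R3} is a vertex cover of size 5 (every listed pair touches it), so no matching can be larger.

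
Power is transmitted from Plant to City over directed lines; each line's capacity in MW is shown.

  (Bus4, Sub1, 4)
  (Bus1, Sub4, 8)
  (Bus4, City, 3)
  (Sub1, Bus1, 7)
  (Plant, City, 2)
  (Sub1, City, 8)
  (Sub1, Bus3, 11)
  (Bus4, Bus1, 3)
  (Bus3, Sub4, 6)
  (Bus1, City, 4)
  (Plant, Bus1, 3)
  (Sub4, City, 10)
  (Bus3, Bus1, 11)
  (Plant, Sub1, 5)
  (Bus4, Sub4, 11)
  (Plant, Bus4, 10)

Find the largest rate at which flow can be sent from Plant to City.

20

Augment Plant→City: bottleneck 2, flow now 2.
Augment Plant→Bus4→City: bottleneck 3, flow now 5.
Augment Plant→Sub1→City: bottleneck 5, flow now 10.
Augment Plant→Bus1→City: bottleneck 3, flow now 13.
Augment Plant→Bus4→Sub1→City: bottleneck 3, flow now 16.
Augment Plant→Bus4→Bus1→City: bottleneck 1, flow now 17.
Augment Plant→Bus4→Sub4→City: bottleneck 3, flow now 20.
No augmenting path remains; maximum flow = 20.
In the residual graph, reachable from Plant: {Plant}.
Min-cut edges: Plant→Bus4 (10), Plant→Sub1 (5), Plant→Bus1 (3), Plant→City (2); capacity 10 + 5 + 3 + 2 = 20.
This cut is saturated, so no flow can exceed 20.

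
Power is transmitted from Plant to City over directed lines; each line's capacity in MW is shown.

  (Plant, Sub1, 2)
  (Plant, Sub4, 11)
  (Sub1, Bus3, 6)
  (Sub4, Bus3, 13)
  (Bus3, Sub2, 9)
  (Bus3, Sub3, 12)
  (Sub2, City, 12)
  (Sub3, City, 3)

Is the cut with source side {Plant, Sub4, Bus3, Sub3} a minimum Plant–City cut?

Given cut capacity: 2 + 9 + 3 = 14.
Augment Plant→Sub1→Bus3→Sub2→City: bottleneck 2, flow now 2.
Augment Plant→Sub4→Bus3→Sub2→City: bottleneck 7, flow now 9.
Augment Plant→Sub4→Bus3→Sub3→City: bottleneck 3, flow now 12.
No augmenting path remains; maximum flow = 12.
In the residual graph, reachable from Plant: {Plant, Sub1, Sub4, Bus3, Sub3}.
Min-cut edges: Bus3→Sub2 (9), Sub3→City (3); capacity 9 + 3 = 12.
Cut capacity 14 exceeds the max flow 12, so it is not minimum.

No — its capacity is 14, but the minimum cut has capacity 12.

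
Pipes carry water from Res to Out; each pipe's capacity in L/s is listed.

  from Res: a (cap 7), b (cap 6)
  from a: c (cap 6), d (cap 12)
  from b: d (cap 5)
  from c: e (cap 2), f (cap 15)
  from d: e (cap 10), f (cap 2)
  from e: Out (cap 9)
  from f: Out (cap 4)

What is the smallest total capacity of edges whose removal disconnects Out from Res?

Augment Res→a→c→e→Out: bottleneck 2, flow now 2.
Augment Res→a→c→f→Out: bottleneck 4, flow now 6.
Augment Res→a→d→e→Out: bottleneck 1, flow now 7.
Augment Res→b→d→e→Out: bottleneck 5, flow now 12.
No augmenting path remains; maximum flow = 12.
By max-flow min-cut, the minimum cut capacity equals the max flow.
In the residual graph, reachable from Res: {Res, b}.
Min-cut edges: Res→a (7), b→d (5); capacity 7 + 5 = 12.

12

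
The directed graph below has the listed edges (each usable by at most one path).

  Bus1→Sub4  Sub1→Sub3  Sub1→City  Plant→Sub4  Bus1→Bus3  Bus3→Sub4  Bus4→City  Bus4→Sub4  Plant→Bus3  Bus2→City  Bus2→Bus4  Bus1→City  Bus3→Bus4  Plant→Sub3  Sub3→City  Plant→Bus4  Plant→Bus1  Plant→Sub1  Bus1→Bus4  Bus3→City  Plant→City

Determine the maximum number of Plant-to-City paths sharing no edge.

6

Assign every edge capacity 1; by Menger, the answer equals the max flow.
Path Plant→City (+1); total 1.
Path Plant→Sub3→City (+1); total 2.
Path Plant→Bus1→City (+1); total 3.
Path Plant→Sub1→City (+1); total 4.
Path Plant→Bus3→City (+1); total 5.
Path Plant→Bus4→City (+1); total 6.
No residual Plant→City path; max flow = 6.
Certifying cut of size 6: {Plant→Bus1, Plant→Bus3, Plant→Bus4, Plant→City, Plant→Sub1, Plant→Sub3}.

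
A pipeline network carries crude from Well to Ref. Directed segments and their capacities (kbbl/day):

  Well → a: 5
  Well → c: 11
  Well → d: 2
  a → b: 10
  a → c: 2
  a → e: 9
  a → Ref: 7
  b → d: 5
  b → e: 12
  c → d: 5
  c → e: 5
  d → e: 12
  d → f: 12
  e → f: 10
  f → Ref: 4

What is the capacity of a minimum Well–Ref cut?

Augment Well→a→Ref: bottleneck 5, flow now 5.
Augment Well→d→f→Ref: bottleneck 2, flow now 7.
Augment Well→c→d→f→Ref: bottleneck 2, flow now 9.
No augmenting path remains; maximum flow = 9.
By max-flow min-cut, the minimum cut capacity equals the max flow.
In the residual graph, reachable from Well: {Well, c, d, e, f}.
Min-cut edges: Well→a (5), f→Ref (4); capacity 5 + 4 = 9.

9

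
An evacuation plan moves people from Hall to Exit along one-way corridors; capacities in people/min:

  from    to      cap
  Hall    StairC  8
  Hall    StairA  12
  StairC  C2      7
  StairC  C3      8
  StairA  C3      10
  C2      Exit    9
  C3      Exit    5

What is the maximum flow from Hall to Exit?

Augment Hall→StairC→C2→Exit: bottleneck 7, flow now 7.
Augment Hall→StairC→C3→Exit: bottleneck 1, flow now 8.
Augment Hall→StairA→C3→Exit: bottleneck 4, flow now 12.
No augmenting path remains; maximum flow = 12.
In the residual graph, reachable from Hall: {Hall, StairC, StairA, C3}.
Min-cut edges: StairC→C2 (7), C3→Exit (5); capacity 7 + 5 = 12.
This cut is saturated, so no flow can exceed 12.

12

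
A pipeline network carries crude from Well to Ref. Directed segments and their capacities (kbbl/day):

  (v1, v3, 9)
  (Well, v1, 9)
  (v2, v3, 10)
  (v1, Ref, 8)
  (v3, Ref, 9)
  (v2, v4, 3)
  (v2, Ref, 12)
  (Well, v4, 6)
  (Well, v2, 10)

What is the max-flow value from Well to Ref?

19

Augment Well→v1→Ref: bottleneck 8, flow now 8.
Augment Well→v2→Ref: bottleneck 10, flow now 18.
Augment Well→v1→v3→Ref: bottleneck 1, flow now 19.
No augmenting path remains; maximum flow = 19.
In the residual graph, reachable from Well: {Well, v4}.
Min-cut edges: Well→v1 (9), Well→v2 (10); capacity 9 + 10 = 19.
This cut is saturated, so no flow can exceed 19.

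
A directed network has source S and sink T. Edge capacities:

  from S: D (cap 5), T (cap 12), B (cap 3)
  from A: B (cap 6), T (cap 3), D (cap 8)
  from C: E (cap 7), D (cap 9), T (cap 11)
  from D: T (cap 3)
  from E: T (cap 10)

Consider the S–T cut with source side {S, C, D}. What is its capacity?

Edges leaving {S, C, D}: S→B (3), S→T (12), C→E (7), C→T (11), D→T (3).
Cut capacity = 3 + 12 + 7 + 11 + 3 = 36.

36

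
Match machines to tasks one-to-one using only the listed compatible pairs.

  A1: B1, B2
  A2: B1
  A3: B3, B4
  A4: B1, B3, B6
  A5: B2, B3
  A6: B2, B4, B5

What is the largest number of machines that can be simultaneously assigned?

6

Unit-capacity flow: source→left, listed edges, right→sink; max matching = max flow.
Augmenting path A1→B1 (+1); matched 1.
Augmenting path A3→B3 (+1); matched 2.
Augmenting path A4→B6 (+1); matched 3.
Augmenting path A5→B2 (+1); matched 4.
Augmenting path A6→B4 (+1); matched 5.
Augmenting path A2→B1→A1→B2→A5→B3→A3→B4→A6→B5 (+1); matched 6.
No augmenting path remains; maximum matching = 6.
König certificate: {A1, A2, A3, A4, A5, A6} is a vertex cover of size 6 (every listed pair touches it), so no matching can be larger.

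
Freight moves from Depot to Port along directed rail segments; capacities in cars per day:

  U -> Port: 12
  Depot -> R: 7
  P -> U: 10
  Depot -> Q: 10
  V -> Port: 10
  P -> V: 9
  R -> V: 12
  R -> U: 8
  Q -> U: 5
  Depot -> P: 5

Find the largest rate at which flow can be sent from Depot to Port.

Augment Depot→P→U→Port: bottleneck 5, flow now 5.
Augment Depot→Q→U→Port: bottleneck 5, flow now 10.
Augment Depot→R→U→Port: bottleneck 2, flow now 12.
Augment Depot→R→V→Port: bottleneck 5, flow now 17.
No augmenting path remains; maximum flow = 17.
In the residual graph, reachable from Depot: {Depot, Q}.
Min-cut edges: Depot→P (5), Depot→R (7), Q→U (5); capacity 5 + 7 + 5 = 17.
This cut is saturated, so no flow can exceed 17.

17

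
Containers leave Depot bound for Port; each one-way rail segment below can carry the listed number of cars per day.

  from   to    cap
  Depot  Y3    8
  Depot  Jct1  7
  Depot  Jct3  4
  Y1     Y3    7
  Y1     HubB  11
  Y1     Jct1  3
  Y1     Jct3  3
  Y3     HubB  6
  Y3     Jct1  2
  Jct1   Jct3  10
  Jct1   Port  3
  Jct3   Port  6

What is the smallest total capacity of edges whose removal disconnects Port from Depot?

9

Augment Depot→Jct1→Port: bottleneck 3, flow now 3.
Augment Depot→Jct3→Port: bottleneck 4, flow now 7.
Augment Depot→Jct1→Jct3→Port: bottleneck 2, flow now 9.
No augmenting path remains; maximum flow = 9.
By max-flow min-cut, the minimum cut capacity equals the max flow.
In the residual graph, reachable from Depot: {Depot, Y3, HubB, Jct1, Jct3}.
Min-cut edges: Jct1→Port (3), Jct3→Port (6); capacity 3 + 6 = 9.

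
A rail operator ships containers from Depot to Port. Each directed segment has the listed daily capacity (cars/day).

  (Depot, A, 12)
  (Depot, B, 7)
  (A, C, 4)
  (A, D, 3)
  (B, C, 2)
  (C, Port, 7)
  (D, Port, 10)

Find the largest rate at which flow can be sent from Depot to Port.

Augment Depot→A→C→Port: bottleneck 4, flow now 4.
Augment Depot→A→D→Port: bottleneck 3, flow now 7.
Augment Depot→B→C→Port: bottleneck 2, flow now 9.
No augmenting path remains; maximum flow = 9.
In the residual graph, reachable from Depot: {Depot, A, B}.
Min-cut edges: A→C (4), A→D (3), B→C (2); capacity 4 + 3 + 2 = 9.
This cut is saturated, so no flow can exceed 9.

9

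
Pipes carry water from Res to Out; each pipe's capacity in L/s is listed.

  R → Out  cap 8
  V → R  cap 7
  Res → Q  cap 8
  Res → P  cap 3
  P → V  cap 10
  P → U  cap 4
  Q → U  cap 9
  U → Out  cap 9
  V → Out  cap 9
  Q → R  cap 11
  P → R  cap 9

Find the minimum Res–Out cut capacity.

11

Augment Res→P→R→Out: bottleneck 3, flow now 3.
Augment Res→Q→R→Out: bottleneck 5, flow now 8.
Augment Res→Q→U→Out: bottleneck 3, flow now 11.
No augmenting path remains; maximum flow = 11.
By max-flow min-cut, the minimum cut capacity equals the max flow.
In the residual graph, reachable from Res: {Res}.
Min-cut edges: Res→P (3), Res→Q (8); capacity 3 + 8 = 11.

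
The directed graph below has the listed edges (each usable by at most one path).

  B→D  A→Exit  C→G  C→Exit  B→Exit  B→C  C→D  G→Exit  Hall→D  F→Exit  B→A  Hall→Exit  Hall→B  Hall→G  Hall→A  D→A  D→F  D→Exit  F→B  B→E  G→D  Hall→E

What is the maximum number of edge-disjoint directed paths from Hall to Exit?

Assign every edge capacity 1; by Menger, the answer equals the max flow.
Path Hall→Exit (+1); total 1.
Path Hall→A→Exit (+1); total 2.
Path Hall→B→Exit (+1); total 3.
Path Hall→D→Exit (+1); total 4.
Path Hall→G→Exit (+1); total 5.
No residual Hall→Exit path; max flow = 5.
Certifying cut of size 5: {Hall→A, Hall→B, Hall→D, Hall→Exit, Hall→G}.

5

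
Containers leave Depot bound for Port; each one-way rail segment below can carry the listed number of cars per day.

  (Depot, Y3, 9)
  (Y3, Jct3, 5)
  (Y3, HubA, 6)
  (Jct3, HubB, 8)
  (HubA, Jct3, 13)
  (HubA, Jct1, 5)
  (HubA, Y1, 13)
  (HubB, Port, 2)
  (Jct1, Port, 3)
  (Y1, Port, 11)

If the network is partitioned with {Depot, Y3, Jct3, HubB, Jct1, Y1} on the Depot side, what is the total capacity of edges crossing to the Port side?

Edges leaving {Depot, Y3, Jct3, HubB, Jct1, Y1}: Y3→HubA (6), HubB→Port (2), Jct1→Port (3), Y1→Port (11).
Cut capacity = 6 + 2 + 3 + 11 = 22.

22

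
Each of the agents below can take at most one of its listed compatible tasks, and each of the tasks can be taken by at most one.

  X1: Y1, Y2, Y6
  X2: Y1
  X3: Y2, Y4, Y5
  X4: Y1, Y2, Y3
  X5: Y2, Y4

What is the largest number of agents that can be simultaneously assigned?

5

Unit-capacity flow: source→left, listed edges, right→sink; max matching = max flow.
Augmenting path X1→Y1 (+1); matched 1.
Augmenting path X3→Y2 (+1); matched 2.
Augmenting path X4→Y3 (+1); matched 3.
Augmenting path X5→Y4 (+1); matched 4.
Augmenting path X2→Y1→X1→Y6 (+1); matched 5.
No augmenting path remains; maximum matching = 5.
König certificate: {X1, X2, X3, X4, X5} is a vertex cover of size 5 (every listed pair touches it), so no matching can be larger.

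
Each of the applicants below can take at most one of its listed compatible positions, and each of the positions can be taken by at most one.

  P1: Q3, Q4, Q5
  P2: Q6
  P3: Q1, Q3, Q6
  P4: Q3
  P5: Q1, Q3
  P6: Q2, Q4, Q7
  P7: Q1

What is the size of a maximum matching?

Unit-capacity flow: source→left, listed edges, right→sink; max matching = max flow.
Augmenting path P1→Q3 (+1); matched 1.
Augmenting path P2→Q6 (+1); matched 2.
Augmenting path P3→Q1 (+1); matched 3.
Augmenting path P6→Q2 (+1); matched 4.
Augmenting path P4→Q3→P1→Q4 (+1); matched 5.
No augmenting path remains; maximum matching = 5.
König certificate: {P1, P6, Q1, Q3, Q6} is a vertex cover of size 5 (every listed pair touches it), so no matching can be larger.

5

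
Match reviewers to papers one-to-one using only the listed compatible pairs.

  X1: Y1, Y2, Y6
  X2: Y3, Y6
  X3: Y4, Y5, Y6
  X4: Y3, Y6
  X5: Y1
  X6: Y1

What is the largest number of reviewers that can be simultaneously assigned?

Unit-capacity flow: source→left, listed edges, right→sink; max matching = max flow.
Augmenting path X1→Y1 (+1); matched 1.
Augmenting path X2→Y3 (+1); matched 2.
Augmenting path X3→Y4 (+1); matched 3.
Augmenting path X4→Y6 (+1); matched 4.
Augmenting path X5→Y1→X1→Y2 (+1); matched 5.
No augmenting path remains; maximum matching = 5.
König certificate: {X1, X2, X3, X4, Y1} is a vertex cover of size 5 (every listed pair touches it), so no matching can be larger.

5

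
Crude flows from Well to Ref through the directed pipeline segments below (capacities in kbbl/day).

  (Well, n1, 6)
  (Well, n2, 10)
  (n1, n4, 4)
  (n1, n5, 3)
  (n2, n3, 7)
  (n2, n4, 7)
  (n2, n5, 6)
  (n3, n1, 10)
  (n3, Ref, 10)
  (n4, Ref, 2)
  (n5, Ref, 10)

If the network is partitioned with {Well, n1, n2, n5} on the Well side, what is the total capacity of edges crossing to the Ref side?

28

Edges leaving {Well, n1, n2, n5}: n1→n4 (4), n2→n3 (7), n2→n4 (7), n5→Ref (10).
Cut capacity = 4 + 7 + 7 + 10 = 28.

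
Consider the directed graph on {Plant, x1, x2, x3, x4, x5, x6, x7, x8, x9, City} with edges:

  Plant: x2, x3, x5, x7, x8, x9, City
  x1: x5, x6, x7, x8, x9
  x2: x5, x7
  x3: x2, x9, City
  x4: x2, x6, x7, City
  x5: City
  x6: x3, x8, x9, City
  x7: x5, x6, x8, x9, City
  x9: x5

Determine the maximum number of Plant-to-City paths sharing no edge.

Assign every edge capacity 1; by Menger, the answer equals the max flow.
Path Plant→City (+1); total 1.
Path Plant→x3→City (+1); total 2.
Path Plant→x5→City (+1); total 3.
Path Plant→x7→City (+1); total 4.
Path Plant→x2→x7→x6→City (+1); total 5.
No residual Plant→City path; max flow = 5.
Certifying cut of size 5: {Plant→City, Plant→x2, Plant→x3, Plant→x7, x5→City}.

5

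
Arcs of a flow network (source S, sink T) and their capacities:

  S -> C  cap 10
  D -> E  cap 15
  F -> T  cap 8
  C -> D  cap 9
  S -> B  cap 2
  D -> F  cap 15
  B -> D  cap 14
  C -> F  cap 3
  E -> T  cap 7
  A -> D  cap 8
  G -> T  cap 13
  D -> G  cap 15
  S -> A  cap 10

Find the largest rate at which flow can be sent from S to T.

20

Augment S→C→F→T: bottleneck 3, flow now 3.
Augment S→A→D→E→T: bottleneck 7, flow now 10.
Augment S→A→D→F→T: bottleneck 1, flow now 11.
Augment S→B→D→F→T: bottleneck 2, flow now 13.
Augment S→C→D→F→T: bottleneck 2, flow now 15.
Augment S→C→D→G→T: bottleneck 5, flow now 20.
No augmenting path remains; maximum flow = 20.
In the residual graph, reachable from S: {S, A}.
Min-cut edges: S→B (2), S→C (10), A→D (8); capacity 2 + 10 + 8 = 20.
This cut is saturated, so no flow can exceed 20.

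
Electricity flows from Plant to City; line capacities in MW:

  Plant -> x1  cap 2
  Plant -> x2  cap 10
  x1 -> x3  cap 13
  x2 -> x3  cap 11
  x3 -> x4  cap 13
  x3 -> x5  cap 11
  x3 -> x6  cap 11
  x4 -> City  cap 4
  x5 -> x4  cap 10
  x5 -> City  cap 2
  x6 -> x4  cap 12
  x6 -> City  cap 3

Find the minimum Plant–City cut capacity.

9

Augment Plant→x1→x3→x4→City: bottleneck 2, flow now 2.
Augment Plant→x2→x3→x4→City: bottleneck 2, flow now 4.
Augment Plant→x2→x3→x5→City: bottleneck 2, flow now 6.
Augment Plant→x2→x3→x6→City: bottleneck 3, flow now 9.
No augmenting path remains; maximum flow = 9.
By max-flow min-cut, the minimum cut capacity equals the max flow.
In the residual graph, reachable from Plant: {Plant, x1, x2, x3, x4, x5, x6}.
Min-cut edges: x4→City (4), x5→City (2), x6→City (3); capacity 4 + 2 + 3 = 9.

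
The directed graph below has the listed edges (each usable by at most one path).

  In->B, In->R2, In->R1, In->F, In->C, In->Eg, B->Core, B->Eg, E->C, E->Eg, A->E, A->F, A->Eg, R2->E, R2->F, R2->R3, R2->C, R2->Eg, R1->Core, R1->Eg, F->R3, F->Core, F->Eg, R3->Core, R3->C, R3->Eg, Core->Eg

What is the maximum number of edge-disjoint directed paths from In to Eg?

5

Assign every edge capacity 1; by Menger, the answer equals the max flow.
Path In→Eg (+1); total 1.
Path In→B→Eg (+1); total 2.
Path In→R2→Eg (+1); total 3.
Path In→R1→Eg (+1); total 4.
Path In→F→Eg (+1); total 5.
No residual In→Eg path; max flow = 5.
Certifying cut of size 5: {In→B, In→Eg, In→F, In→R1, In→R2}.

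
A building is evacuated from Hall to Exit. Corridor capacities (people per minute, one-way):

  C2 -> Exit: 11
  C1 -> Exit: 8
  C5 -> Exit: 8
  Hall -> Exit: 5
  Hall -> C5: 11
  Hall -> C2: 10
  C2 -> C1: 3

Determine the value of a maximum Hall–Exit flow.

23

Augment Hall→Exit: bottleneck 5, flow now 5.
Augment Hall→C5→Exit: bottleneck 8, flow now 13.
Augment Hall→C2→Exit: bottleneck 10, flow now 23.
No augmenting path remains; maximum flow = 23.
In the residual graph, reachable from Hall: {Hall, C5}.
Min-cut edges: Hall→C2 (10), Hall→Exit (5), C5→Exit (8); capacity 10 + 5 + 8 = 23.
This cut is saturated, so no flow can exceed 23.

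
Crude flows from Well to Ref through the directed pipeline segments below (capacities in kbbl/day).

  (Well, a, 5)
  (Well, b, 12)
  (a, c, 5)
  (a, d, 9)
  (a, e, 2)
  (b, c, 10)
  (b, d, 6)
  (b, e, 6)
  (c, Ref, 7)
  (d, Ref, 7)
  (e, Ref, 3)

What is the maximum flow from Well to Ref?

Augment Well→a→c→Ref: bottleneck 5, flow now 5.
Augment Well→b→c→Ref: bottleneck 2, flow now 7.
Augment Well→b→d→Ref: bottleneck 6, flow now 13.
Augment Well→b→e→Ref: bottleneck 3, flow now 16.
Augment Well→b→c→a→d→Ref: bottleneck 1, flow now 17. (uses reverse residual edge)
No augmenting path remains; maximum flow = 17.
In the residual graph, reachable from Well: {Well}.
Min-cut edges: Well→a (5), Well→b (12); capacity 5 + 12 = 17.
This cut is saturated, so no flow can exceed 17.

17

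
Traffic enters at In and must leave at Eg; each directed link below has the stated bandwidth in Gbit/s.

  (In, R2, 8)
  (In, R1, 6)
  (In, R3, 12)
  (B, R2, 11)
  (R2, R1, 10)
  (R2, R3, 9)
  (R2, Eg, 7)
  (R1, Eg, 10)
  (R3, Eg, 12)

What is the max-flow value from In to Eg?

26

Augment In→R2→Eg: bottleneck 7, flow now 7.
Augment In→R1→Eg: bottleneck 6, flow now 13.
Augment In→R3→Eg: bottleneck 12, flow now 25.
Augment In→R2→R1→Eg: bottleneck 1, flow now 26.
No augmenting path remains; maximum flow = 26.
In the residual graph, reachable from In: {In}.
Min-cut edges: In→R2 (8), In→R1 (6), In→R3 (12); capacity 8 + 6 + 12 = 26.
This cut is saturated, so no flow can exceed 26.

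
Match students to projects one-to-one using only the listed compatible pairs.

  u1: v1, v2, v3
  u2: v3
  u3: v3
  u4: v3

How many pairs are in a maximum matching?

Unit-capacity flow: source→left, listed edges, right→sink; max matching = max flow.
Augmenting path u1→v1 (+1); matched 1.
Augmenting path u2→v3 (+1); matched 2.
No augmenting path remains; maximum matching = 2.
König certificate: {u1, v3} is a vertex cover of size 2 (every listed pair touches it), so no matching can be larger.

2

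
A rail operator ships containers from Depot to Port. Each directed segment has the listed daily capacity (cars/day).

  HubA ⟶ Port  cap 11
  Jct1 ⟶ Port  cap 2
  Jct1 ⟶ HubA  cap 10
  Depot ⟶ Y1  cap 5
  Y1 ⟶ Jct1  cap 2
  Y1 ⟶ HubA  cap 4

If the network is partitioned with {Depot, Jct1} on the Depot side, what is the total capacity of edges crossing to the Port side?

Edges leaving {Depot, Jct1}: Depot→Y1 (5), Jct1→HubA (10), Jct1→Port (2).
Cut capacity = 5 + 10 + 2 = 17.

17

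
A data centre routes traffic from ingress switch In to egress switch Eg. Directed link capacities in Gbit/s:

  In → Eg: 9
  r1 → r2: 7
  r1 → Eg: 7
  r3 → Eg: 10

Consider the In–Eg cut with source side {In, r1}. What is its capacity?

23

Edges leaving {In, r1}: In→Eg (9), r1→r2 (7), r1→Eg (7).
Cut capacity = 9 + 7 + 7 = 23.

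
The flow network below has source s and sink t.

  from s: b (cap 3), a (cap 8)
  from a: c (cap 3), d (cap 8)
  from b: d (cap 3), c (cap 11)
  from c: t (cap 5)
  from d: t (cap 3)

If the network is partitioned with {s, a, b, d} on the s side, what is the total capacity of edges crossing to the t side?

17

Edges leaving {s, a, b, d}: a→c (3), b→c (11), d→t (3).
Cut capacity = 3 + 11 + 3 = 17.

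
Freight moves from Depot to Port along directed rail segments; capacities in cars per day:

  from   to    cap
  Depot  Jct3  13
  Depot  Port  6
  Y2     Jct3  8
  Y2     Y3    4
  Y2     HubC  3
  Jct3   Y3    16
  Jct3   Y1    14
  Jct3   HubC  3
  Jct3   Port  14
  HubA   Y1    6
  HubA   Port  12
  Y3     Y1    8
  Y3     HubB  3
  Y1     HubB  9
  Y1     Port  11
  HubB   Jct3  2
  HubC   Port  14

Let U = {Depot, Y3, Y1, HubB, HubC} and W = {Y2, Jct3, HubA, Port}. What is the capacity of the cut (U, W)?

46

Edges leaving {Depot, Y3, Y1, HubB, HubC}: Depot→Jct3 (13), Depot→Port (6), Y1→Port (11), HubB→Jct3 (2), HubC→Port (14).
Cut capacity = 13 + 6 + 11 + 2 + 14 = 46.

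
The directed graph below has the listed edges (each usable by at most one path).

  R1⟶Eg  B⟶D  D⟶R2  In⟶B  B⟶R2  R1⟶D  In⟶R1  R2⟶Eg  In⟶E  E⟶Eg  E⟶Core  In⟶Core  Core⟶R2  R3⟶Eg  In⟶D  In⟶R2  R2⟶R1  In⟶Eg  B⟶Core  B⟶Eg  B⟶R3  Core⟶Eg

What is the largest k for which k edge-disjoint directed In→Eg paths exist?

Assign every edge capacity 1; by Menger, the answer equals the max flow.
Path In→Eg (+1); total 1.
Path In→E→Eg (+1); total 2.
Path In→B→Eg (+1); total 3.
Path In→Core→Eg (+1); total 4.
Path In→R2→Eg (+1); total 5.
Path In→R1→Eg (+1); total 6.
No residual In→Eg path; max flow = 6.
Certifying cut of size 6: {In→B, In→Core, In→E, In→Eg, R1→Eg, R2→Eg}.

6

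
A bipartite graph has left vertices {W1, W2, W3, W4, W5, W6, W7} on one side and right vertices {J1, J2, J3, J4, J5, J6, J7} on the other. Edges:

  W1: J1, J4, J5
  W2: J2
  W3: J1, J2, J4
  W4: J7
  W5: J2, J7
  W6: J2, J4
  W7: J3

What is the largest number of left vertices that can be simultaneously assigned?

6

Unit-capacity flow: source→left, listed edges, right→sink; max matching = max flow.
Augmenting path W1→J1 (+1); matched 1.
Augmenting path W2→J2 (+1); matched 2.
Augmenting path W3→J4 (+1); matched 3.
Augmenting path W4→J7 (+1); matched 4.
Augmenting path W7→J3 (+1); matched 5.
Augmenting path W6→J4→W3→J1→W1→J5 (+1); matched 6.
No augmenting path remains; maximum matching = 6.
König certificate: {W1, W3, W6, W7, J2, J7} is a vertex cover of size 6 (every listed pair touches it), so no matching can be larger.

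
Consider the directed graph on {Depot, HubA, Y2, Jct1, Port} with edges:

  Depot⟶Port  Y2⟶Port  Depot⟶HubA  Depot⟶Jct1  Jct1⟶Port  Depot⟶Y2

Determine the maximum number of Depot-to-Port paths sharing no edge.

3

Assign every edge capacity 1; by Menger, the answer equals the max flow.
Path Depot→Port (+1); total 1.
Path Depot→Y2→Port (+1); total 2.
Path Depot→Jct1→Port (+1); total 3.
No residual Depot→Port path; max flow = 3.
Certifying cut of size 3: {Depot→Jct1, Depot→Port, Depot→Y2}.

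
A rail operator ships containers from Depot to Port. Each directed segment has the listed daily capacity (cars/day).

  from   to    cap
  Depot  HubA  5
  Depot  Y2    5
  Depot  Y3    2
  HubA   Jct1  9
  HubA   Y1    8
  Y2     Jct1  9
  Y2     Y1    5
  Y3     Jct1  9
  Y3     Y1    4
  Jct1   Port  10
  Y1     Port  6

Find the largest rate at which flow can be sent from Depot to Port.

12

Augment Depot→HubA→Jct1→Port: bottleneck 5, flow now 5.
Augment Depot→Y2→Jct1→Port: bottleneck 5, flow now 10.
Augment Depot→Y3→Y1→Port: bottleneck 2, flow now 12.
No augmenting path remains; maximum flow = 12.
In the residual graph, reachable from Depot: {Depot}.
Min-cut edges: Depot→HubA (5), Depot→Y2 (5), Depot→Y3 (2); capacity 5 + 5 + 2 = 12.
This cut is saturated, so no flow can exceed 12.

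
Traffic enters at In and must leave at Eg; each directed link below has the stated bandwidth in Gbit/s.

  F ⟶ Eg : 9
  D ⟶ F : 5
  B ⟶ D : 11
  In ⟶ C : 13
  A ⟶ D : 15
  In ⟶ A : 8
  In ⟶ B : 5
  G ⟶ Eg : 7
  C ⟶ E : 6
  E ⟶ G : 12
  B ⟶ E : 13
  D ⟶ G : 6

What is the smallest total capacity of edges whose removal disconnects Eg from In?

12

Augment In→A→D→F→Eg: bottleneck 5, flow now 5.
Augment In→A→D→G→Eg: bottleneck 3, flow now 8.
Augment In→B→D→G→Eg: bottleneck 3, flow now 11.
Augment In→B→E→G→Eg: bottleneck 1, flow now 12.
No augmenting path remains; maximum flow = 12.
By max-flow min-cut, the minimum cut capacity equals the max flow.
In the residual graph, reachable from In: {In, A, B, C, D, E, G}.
Min-cut edges: D→F (5), G→Eg (7); capacity 5 + 7 = 12.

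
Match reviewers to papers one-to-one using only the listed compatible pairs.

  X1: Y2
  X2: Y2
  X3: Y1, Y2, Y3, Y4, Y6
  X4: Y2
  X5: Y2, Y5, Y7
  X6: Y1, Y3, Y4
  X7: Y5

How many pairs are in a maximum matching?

Unit-capacity flow: source→left, listed edges, right→sink; max matching = max flow.
Augmenting path X1→Y2 (+1); matched 1.
Augmenting path X3→Y1 (+1); matched 2.
Augmenting path X5→Y5 (+1); matched 3.
Augmenting path X6→Y3 (+1); matched 4.
Augmenting path X7→Y5→X5→Y7 (+1); matched 5.
No augmenting path remains; maximum matching = 5.
König certificate: {X3, X5, X6, X7, Y2} is a vertex cover of size 5 (every listed pair touches it), so no matching can be larger.

5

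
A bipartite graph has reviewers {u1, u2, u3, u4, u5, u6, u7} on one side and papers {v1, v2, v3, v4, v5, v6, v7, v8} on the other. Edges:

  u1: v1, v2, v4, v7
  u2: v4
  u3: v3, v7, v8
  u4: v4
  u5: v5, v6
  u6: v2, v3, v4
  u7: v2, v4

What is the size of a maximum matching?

Unit-capacity flow: source→left, listed edges, right→sink; max matching = max flow.
Augmenting path u1→v1 (+1); matched 1.
Augmenting path u2→v4 (+1); matched 2.
Augmenting path u3→v3 (+1); matched 3.
Augmenting path u5→v5 (+1); matched 4.
Augmenting path u6→v2 (+1); matched 5.
Augmenting path u7→v2→u6→v3→u3→v7 (+1); matched 6.
No augmenting path remains; maximum matching = 6.
König certificate: {u1, u3, u5, u6, u7, v4} is a vertex cover of size 6 (every listed pair touches it), so no matching can be larger.

6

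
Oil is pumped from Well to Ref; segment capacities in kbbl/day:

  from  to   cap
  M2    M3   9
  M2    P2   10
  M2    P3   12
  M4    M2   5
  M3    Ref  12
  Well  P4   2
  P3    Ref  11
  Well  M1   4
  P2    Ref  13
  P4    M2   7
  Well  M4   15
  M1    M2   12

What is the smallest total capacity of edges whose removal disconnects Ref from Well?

Augment Well→M4→M2→M3→Ref: bottleneck 5, flow now 5.
Augment Well→P4→M2→M3→Ref: bottleneck 2, flow now 7.
Augment Well→M1→M2→M3→Ref: bottleneck 2, flow now 9.
Augment Well→M1→M2→P2→Ref: bottleneck 2, flow now 11.
No augmenting path remains; maximum flow = 11.
By max-flow min-cut, the minimum cut capacity equals the max flow.
In the residual graph, reachable from Well: {Well, M4}.
Min-cut edges: Well→P4 (2), Well→M1 (4), M4→M2 (5); capacity 2 + 4 + 5 = 11.

11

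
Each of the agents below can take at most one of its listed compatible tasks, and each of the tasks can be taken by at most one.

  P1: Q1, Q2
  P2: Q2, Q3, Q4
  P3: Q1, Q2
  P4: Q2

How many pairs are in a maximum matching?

3

Unit-capacity flow: source→left, listed edges, right→sink; max matching = max flow.
Augmenting path P1→Q1 (+1); matched 1.
Augmenting path P2→Q2 (+1); matched 2.
Augmenting path P3→Q2→P2→Q3 (+1); matched 3.
No augmenting path remains; maximum matching = 3.
König certificate: {P2, Q1, Q2} is a vertex cover of size 3 (every listed pair touches it), so no matching can be larger.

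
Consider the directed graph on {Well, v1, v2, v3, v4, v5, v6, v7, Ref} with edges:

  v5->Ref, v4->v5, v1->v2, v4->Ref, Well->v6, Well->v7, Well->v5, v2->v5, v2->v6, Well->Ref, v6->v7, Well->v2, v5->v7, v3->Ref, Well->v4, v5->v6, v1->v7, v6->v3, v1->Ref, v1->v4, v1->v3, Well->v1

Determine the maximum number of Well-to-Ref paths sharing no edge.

5

Assign every edge capacity 1; by Menger, the answer equals the max flow.
Path Well→Ref (+1); total 1.
Path Well→v1→Ref (+1); total 2.
Path Well→v4→Ref (+1); total 3.
Path Well→v5→Ref (+1); total 4.
Path Well→v6→v3→Ref (+1); total 5.
No residual Well→Ref path; max flow = 5.
Certifying cut of size 5: {Well→Ref, Well→v1, Well→v4, v5→Ref, v6→v3}.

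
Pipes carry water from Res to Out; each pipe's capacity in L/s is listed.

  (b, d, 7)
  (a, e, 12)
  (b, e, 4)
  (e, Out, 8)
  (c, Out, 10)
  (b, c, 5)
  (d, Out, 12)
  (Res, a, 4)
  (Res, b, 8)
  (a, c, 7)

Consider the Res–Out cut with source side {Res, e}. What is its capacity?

20

Edges leaving {Res, e}: Res→a (4), Res→b (8), e→Out (8).
Cut capacity = 4 + 8 + 8 = 20.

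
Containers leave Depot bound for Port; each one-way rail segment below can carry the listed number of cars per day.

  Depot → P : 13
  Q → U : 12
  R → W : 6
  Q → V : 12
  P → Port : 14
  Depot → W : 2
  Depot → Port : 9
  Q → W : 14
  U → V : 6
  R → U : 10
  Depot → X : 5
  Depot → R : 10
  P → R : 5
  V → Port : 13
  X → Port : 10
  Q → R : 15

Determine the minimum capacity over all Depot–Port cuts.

Augment Depot→Port: bottleneck 9, flow now 9.
Augment Depot→P→Port: bottleneck 13, flow now 22.
Augment Depot→X→Port: bottleneck 5, flow now 27.
Augment Depot→R→U→V→Port: bottleneck 6, flow now 33.
No augmenting path remains; maximum flow = 33.
By max-flow min-cut, the minimum cut capacity equals the max flow.
In the residual graph, reachable from Depot: {Depot, R, U, W}.
Min-cut edges: Depot→P (13), Depot→X (5), Depot→Port (9), U→V (6); capacity 13 + 5 + 9 + 6 = 33.

33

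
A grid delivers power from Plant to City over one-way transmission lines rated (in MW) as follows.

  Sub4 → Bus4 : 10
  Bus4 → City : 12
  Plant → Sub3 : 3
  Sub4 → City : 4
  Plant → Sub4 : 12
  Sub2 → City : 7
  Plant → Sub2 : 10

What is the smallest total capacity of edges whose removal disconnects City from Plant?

19

Augment Plant→Sub4→City: bottleneck 4, flow now 4.
Augment Plant→Sub2→City: bottleneck 7, flow now 11.
Augment Plant→Sub4→Bus4→City: bottleneck 8, flow now 19.
No augmenting path remains; maximum flow = 19.
By max-flow min-cut, the minimum cut capacity equals the max flow.
In the residual graph, reachable from Plant: {Plant, Sub2, Sub3}.
Min-cut edges: Plant→Sub4 (12), Sub2→City (7); capacity 12 + 7 = 19.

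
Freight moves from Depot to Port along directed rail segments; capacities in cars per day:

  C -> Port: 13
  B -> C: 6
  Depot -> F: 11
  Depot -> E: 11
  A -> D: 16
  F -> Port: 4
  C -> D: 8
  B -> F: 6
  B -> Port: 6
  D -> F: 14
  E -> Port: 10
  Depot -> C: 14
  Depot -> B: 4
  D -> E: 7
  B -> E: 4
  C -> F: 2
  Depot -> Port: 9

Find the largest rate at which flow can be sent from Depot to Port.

Augment Depot→Port: bottleneck 9, flow now 9.
Augment Depot→B→Port: bottleneck 4, flow now 13.
Augment Depot→C→Port: bottleneck 13, flow now 26.
Augment Depot→E→Port: bottleneck 10, flow now 36.
Augment Depot→F→Port: bottleneck 4, flow now 40.
No augmenting path remains; maximum flow = 40.
In the residual graph, reachable from Depot: {Depot, C, D, E, F}.
Min-cut edges: Depot→B (4), Depot→Port (9), C→Port (13), E→Port (10), F→Port (4); capacity 4 + 9 + 13 + 10 + 4 = 40.
This cut is saturated, so no flow can exceed 40.

40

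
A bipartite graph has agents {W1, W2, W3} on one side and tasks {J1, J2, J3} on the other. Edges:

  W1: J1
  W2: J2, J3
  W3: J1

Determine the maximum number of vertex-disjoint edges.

2

Unit-capacity flow: source→left, listed edges, right→sink; max matching = max flow.
Augmenting path W1→J1 (+1); matched 1.
Augmenting path W2→J2 (+1); matched 2.
No augmenting path remains; maximum matching = 2.
König certificate: {W2, J1} is a vertex cover of size 2 (every listed pair touches it), so no matching can be larger.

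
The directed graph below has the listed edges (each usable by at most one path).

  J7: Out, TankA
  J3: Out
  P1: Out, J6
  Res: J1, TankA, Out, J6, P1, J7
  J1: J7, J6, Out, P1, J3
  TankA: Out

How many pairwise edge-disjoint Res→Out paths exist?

Assign every edge capacity 1; by Menger, the answer equals the max flow.
Path Res→Out (+1); total 1.
Path Res→J1→Out (+1); total 2.
Path Res→J7→Out (+1); total 3.
Path Res→TankA→Out (+1); total 4.
Path Res→P1→Out (+1); total 5.
No residual Res→Out path; max flow = 5.
Certifying cut of size 5: {Res→J1, Res→J7, Res→Out, Res→P1, Res→TankA}.

5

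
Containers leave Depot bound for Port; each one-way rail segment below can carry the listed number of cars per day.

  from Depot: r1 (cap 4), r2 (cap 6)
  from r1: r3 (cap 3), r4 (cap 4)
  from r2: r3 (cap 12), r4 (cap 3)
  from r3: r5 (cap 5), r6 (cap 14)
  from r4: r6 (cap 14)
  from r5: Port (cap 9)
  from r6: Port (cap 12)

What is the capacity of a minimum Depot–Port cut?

10

Augment Depot→r1→r3→r5→Port: bottleneck 3, flow now 3.
Augment Depot→r1→r4→r6→Port: bottleneck 1, flow now 4.
Augment Depot→r2→r3→r5→Port: bottleneck 2, flow now 6.
Augment Depot→r2→r3→r6→Port: bottleneck 4, flow now 10.
No augmenting path remains; maximum flow = 10.
By max-flow min-cut, the minimum cut capacity equals the max flow.
In the residual graph, reachable from Depot: {Depot}.
Min-cut edges: Depot→r1 (4), Depot→r2 (6); capacity 4 + 6 = 10.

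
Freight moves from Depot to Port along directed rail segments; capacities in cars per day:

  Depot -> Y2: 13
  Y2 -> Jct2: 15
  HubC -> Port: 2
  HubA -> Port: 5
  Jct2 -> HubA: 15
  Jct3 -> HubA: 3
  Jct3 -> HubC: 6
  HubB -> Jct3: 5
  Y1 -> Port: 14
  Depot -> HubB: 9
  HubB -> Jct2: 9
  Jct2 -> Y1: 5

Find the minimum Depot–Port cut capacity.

Augment Depot→HubB→Jct3→HubA→Port: bottleneck 3, flow now 3.
Augment Depot→HubB→Jct3→HubC→Port: bottleneck 2, flow now 5.
Augment Depot→HubB→Jct2→Y1→Port: bottleneck 4, flow now 9.
Augment Depot→Y2→Jct2→Y1→Port: bottleneck 1, flow now 10.
Augment Depot→Y2→Jct2→HubA→Port: bottleneck 2, flow now 12.
No augmenting path remains; maximum flow = 12.
By max-flow min-cut, the minimum cut capacity equals the max flow.
In the residual graph, reachable from Depot: {Depot, HubB, Y2, Jct3, Jct2, HubA, HubC}.
Min-cut edges: Jct2→Y1 (5), HubA→Port (5), HubC→Port (2); capacity 5 + 5 + 2 = 12.

12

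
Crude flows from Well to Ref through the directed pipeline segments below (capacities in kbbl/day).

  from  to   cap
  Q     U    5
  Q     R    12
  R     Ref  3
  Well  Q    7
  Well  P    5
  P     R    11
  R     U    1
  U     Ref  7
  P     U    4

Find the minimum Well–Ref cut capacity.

Augment Well→P→R→Ref: bottleneck 3, flow now 3.
Augment Well→P→U→Ref: bottleneck 2, flow now 5.
Augment Well→Q→U→Ref: bottleneck 5, flow now 10.
No augmenting path remains; maximum flow = 10.
By max-flow min-cut, the minimum cut capacity equals the max flow.
In the residual graph, reachable from Well: {Well, P, Q, R, U}.
Min-cut edges: R→Ref (3), U→Ref (7); capacity 3 + 7 = 10.

10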